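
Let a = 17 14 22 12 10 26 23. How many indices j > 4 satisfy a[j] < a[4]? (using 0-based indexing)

0

The element at index 4 is 10.
Elements after it: 26, 23
None of them are smaller than 10.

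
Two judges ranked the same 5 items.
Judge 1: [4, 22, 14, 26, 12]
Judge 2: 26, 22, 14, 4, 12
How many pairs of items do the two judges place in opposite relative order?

5 discordant pairs

Assign each item its position (1..5) in the first ordering, then rewrite the second ordering as that position sequence:
positions: 4→1, 22→2, 14→3, 26→4, 12→5
second ordering as positions: [4, 2, 3, 1, 5]
Discordant pairs = inversions in this position sequence.
4: 2, 3, 1 → 3
2: 1 → 1
3: 1 → 1
1: 0
5: 0
Total: 3 + 1 + 1 + 0 + 0 = 5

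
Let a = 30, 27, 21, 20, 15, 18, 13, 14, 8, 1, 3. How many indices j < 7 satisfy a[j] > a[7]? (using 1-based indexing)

The element at index 7 is 13.
Elements before it: 30, 27, 21, 20, 15, 18
Those larger than 13: 30, 27, 21, 20, 15, 18

6 such elements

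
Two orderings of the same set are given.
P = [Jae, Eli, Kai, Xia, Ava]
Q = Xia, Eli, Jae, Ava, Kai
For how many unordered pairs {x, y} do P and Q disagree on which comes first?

There are 5 disagreeing pairs.

Assign each item its position (1..5) in the first ordering, then rewrite the second ordering as that position sequence:
positions: Jae→1, Eli→2, Kai→3, Xia→4, Ava→5
second ordering as positions: [4, 2, 1, 5, 3]
Discordant pairs = inversions in this position sequence.
4: 2, 1, 3 → 3
2: 1 → 1
1: 0
5: 3 → 1
3: 0
Total: 3 + 1 + 0 + 1 + 0 = 5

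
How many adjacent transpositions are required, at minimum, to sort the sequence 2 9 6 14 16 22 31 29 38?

Each adjacent swap fixes exactly one inversion, so the minimum swap count equals the number of inversions.
Count inversions — for each element, later elements that are smaller:
2: none → 0
9: 6 → 1
6: none → 0
14: none → 0
16: none → 0
22: none → 0
31: 29 → 1
29: none → 0
38: none → 0
Total inversions: 0 + 1 + 0 + 0 + 0 + 0 + 1 + 0 + 0 = 2

Adjacent swaps: 2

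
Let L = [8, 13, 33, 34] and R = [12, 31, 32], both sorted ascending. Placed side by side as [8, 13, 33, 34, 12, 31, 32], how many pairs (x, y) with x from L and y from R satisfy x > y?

Count, for every r in R, how many entries of L exceed r:
r = 12: 13, 33, 34 → 3
r = 31: 33, 34 → 2
r = 32: 33, 34 → 2
Cross-inversions: 3 + 2 + 2 = 7

7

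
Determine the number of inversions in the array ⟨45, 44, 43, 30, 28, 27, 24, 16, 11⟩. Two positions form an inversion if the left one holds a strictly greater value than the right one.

Sweep left to right; for each value list the smaller values that follow it:
45: 8
44: 7
43: 6
30: 5
28: 4
27: 3
24: 2
16: 1
11: 0
Sum: 8 + 7 + 6 + 5 + 4 + 3 + 2 + 1 + 0 = 36

Inversions: 36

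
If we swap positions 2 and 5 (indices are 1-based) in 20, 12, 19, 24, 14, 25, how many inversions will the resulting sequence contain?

6 inversions

Positions 2 and 5 hold 12 and 14; after swapping, the array is [20, 14, 19, 24, 12, 25].
For each element, count later entries that are smaller:
20 → 14, 19, 12 → 3
14 → 12 → 1
19 → 12 → 1
24 → 12 → 1
12 → none → 0
25 → none → 0
Sum: 3 + 1 + 1 + 1 + 0 + 0 = 6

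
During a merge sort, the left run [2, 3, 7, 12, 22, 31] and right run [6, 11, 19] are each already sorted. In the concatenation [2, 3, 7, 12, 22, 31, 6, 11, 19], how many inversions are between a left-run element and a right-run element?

Count, for every r in R, how many entries of L exceed r:
r = 6: 7, 12, 22, 31 → 4
r = 11: 12, 22, 31 → 3
r = 19: 22, 31 → 2
Cross-inversions: 4 + 3 + 2 = 9

9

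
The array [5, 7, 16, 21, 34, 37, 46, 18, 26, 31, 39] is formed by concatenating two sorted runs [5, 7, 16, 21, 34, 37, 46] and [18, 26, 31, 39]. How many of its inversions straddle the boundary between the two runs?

For each element r of the right run, count left-run elements greater than r:
r = 18: 21, 34, 37, 46 → 4
r = 26: 34, 37, 46 → 3
r = 31: 34, 37, 46 → 3
r = 39: 46 → 1
Cross-inversions: 4 + 3 + 3 + 1 = 11

11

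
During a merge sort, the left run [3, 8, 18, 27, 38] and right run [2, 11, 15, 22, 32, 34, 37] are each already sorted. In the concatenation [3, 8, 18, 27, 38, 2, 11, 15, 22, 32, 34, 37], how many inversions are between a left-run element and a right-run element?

Take each right-half value and tally the left-half values above it:
r = 2: 3, 8, 18, 27, 38 → 5
r = 11: 18, 27, 38 → 3
r = 15: 18, 27, 38 → 3
r = 22: 27, 38 → 2
r = 32: 38 → 1
r = 34: 38 → 1
r = 37: 38 → 1
Cross-inversions: 5 + 3 + 3 + 2 + 1 + 1 + 1 = 16

16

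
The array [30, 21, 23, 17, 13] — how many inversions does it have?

9

Sweep left to right; for each value list the smaller values that follow it:
30: 4
21: 2
23: 2
17: 1
13: 0
Sum: 4 + 2 + 2 + 1 + 0 = 9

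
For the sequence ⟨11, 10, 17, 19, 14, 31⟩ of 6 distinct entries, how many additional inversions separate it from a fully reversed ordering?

12

Maximum inversions for 6 distinct elements is C(6, 2) = 6·5/2 = 15.
Current inversions — for each element, count later smaller elements:
11: 1
10: 0
17: 1
19: 1
14: 0
31: 0
Current total: 1 + 0 + 1 + 1 + 0 + 0 = 3
Shortfall: 15 − 3 = 12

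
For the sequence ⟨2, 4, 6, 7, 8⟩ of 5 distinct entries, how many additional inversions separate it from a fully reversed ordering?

10

Maximum inversions for 5 distinct elements is C(5, 2) = 5·4/2 = 10.
Current inversions — for each element, count later smaller elements:
2: 0
4: 0
6: 0
7: 0
8: 0
Current total: 0 + 0 + 0 + 0 + 0 = 0
Shortfall: 10 − 0 = 10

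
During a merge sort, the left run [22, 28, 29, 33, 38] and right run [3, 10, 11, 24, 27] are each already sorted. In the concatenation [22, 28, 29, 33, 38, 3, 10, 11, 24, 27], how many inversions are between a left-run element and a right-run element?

Take each right-half value and tally the left-half values above it:
r = 3: 22, 28, 29, 33, 38 → 5
r = 10: 22, 28, 29, 33, 38 → 5
r = 11: 22, 28, 29, 33, 38 → 5
r = 24: 28, 29, 33, 38 → 4
r = 27: 28, 29, 33, 38 → 4
Cross-inversions: 5 + 5 + 5 + 4 + 4 = 23

23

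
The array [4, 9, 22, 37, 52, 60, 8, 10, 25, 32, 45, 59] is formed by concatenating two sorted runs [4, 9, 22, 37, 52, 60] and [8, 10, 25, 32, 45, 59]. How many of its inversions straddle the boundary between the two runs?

18 split inversions

For each element r of the right run, count left-run elements greater than r:
r = 8: 9, 22, 37, 52, 60 → 5
r = 10: 22, 37, 52, 60 → 4
r = 25: 37, 52, 60 → 3
r = 32: 37, 52, 60 → 3
r = 45: 52, 60 → 2
r = 59: 60 → 1
Cross-inversions: 5 + 4 + 3 + 3 + 2 + 1 = 18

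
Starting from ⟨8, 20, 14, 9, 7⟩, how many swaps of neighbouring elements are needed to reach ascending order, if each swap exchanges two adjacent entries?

7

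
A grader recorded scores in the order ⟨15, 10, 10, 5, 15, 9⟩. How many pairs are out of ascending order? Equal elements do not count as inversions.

9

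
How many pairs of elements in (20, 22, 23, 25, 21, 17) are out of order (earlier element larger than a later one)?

Listing every pair i<j with a[i]>a[j] (using 0-based positions):
(0,5): 20 > 17
(1,4): 22 > 21
(1,5): 22 > 17
(2,4): 23 > 21
(2,5): 23 > 17
(3,4): 25 > 21
(3,5): 25 > 17
(4,5): 21 > 17
That's 8 pairs.

Inversions: 8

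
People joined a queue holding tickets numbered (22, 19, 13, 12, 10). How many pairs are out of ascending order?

Inversion pairs (indices are 0-based):
(0,1): 22 > 19
(0,2): 22 > 13
(0,3): 22 > 12
(0,4): 22 > 10
(1,2): 19 > 13
(1,3): 19 > 12
(1,4): 19 > 10
(2,3): 13 > 12
(2,4): 13 > 10
(3,4): 12 > 10
That's 10 pairs.

10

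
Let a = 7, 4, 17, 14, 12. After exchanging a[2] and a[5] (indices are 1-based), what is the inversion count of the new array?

Positions 2 and 5 hold 4 and 12; after swapping, the array is [7, 12, 17, 14, 4].
Count, for each position, how many later elements it exceeds:
7 → 4 → 1
12 → 4 → 1
17 → 14, 4 → 2
14 → 4 → 1
4 → none → 0
Sum: 1 + 1 + 2 + 1 + 0 = 5

5 inversions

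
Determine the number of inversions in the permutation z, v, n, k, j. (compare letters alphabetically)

Count, for each position, how many later elements it exceeds:
z: 4
v: 3
n: 2
k: 1
j: 0
Sum: 4 + 3 + 2 + 1 + 0 = 10

10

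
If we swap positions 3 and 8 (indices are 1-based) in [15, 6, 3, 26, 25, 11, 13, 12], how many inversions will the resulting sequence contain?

17 inversions

Positions 3 and 8 hold 3 and 12; after swapping, the array is [15, 6, 12, 26, 25, 11, 13, 3].
Sweep left to right; for each value list the smaller values that follow it:
15: 5
6: 1
12: 2
26: 4
25: 3
11: 1
13: 1
3: 0
Sum: 5 + 1 + 2 + 4 + 3 + 1 + 1 + 0 = 17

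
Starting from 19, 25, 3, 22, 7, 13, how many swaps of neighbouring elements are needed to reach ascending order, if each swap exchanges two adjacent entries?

There are 9 adjacent swaps.

Minimum adjacent swaps = number of inversions (each swap of adjacent out-of-order elements removes one inversion and no swap can remove more).
Count inversions — for each element, later elements that are smaller:
19: 3, 7, 13 → 3
25: 3, 22, 7, 13 → 4
3: none → 0
22: 7, 13 → 2
7: none → 0
13: none → 0
Total inversions: 3 + 4 + 0 + 2 + 0 + 0 = 9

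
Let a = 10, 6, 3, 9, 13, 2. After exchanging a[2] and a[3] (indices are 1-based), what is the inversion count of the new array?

8 inversions

Positions 2 and 3 hold 6 and 3; after swapping, the array is [10, 3, 6, 9, 13, 2].
Sweep left to right; for each value list the smaller values that follow it:
10: 4
3: 1
6: 1
9: 1
13: 1
2: 0
Sum: 4 + 1 + 1 + 1 + 1 + 0 = 8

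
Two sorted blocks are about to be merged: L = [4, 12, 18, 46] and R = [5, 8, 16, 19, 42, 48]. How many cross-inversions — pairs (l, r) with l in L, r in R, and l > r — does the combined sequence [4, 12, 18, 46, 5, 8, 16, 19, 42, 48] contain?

10

Count, for every r in R, how many entries of L exceed r:
r = 5: 12, 18, 46 → 3
r = 8: 12, 18, 46 → 3
r = 16: 18, 46 → 2
r = 19: 46 → 1
r = 42: 46 → 1
r = 48: none → 0
Cross-inversions: 3 + 3 + 2 + 1 + 1 + 0 = 10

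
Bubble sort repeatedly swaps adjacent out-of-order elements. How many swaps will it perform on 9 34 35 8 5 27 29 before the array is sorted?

Each adjacent swap fixes exactly one inversion, so the minimum swap count equals the number of inversions.
Count inversions — for each element, later elements that are smaller:
9: 8, 5 → 2
34: 8, 5, 27, 29 → 4
35: 8, 5, 27, 29 → 4
8: 5 → 1
5: none → 0
27: none → 0
29: none → 0
Total inversions: 2 + 4 + 4 + 1 + 0 + 0 + 0 = 11

11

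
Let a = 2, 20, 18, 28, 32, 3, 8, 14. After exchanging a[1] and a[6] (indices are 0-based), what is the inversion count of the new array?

Positions 1 and 6 hold 20 and 8; after swapping, the array is [2, 8, 18, 28, 32, 3, 20, 14].
Sweep left to right; for each value list the smaller values that follow it:
2: 0
8: 1
18: 2
28: 3
32: 3
3: 0
20: 1
14: 0
Sum: 0 + 1 + 2 + 3 + 3 + 0 + 1 + 0 = 10

Inversions: 10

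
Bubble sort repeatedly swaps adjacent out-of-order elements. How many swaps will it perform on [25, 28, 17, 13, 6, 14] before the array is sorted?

12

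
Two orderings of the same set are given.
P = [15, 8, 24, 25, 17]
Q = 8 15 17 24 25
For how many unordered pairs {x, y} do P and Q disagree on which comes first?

Assign each item its position (1..5) in the first ordering, then rewrite the second ordering as that position sequence:
positions: 15→1, 8→2, 24→3, 25→4, 17→5
second ordering as positions: [2, 1, 5, 3, 4]
Discordant pairs = inversions in this position sequence.
2: 1 → 1
1: 0
5: 3, 4 → 2
3: 0
4: 0
Total: 1 + 0 + 2 + 0 + 0 = 3

Disagreeing pairs: 3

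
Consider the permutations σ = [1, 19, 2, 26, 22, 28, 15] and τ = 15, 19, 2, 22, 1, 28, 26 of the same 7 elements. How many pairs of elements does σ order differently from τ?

11 discordant pairs

Assign each item its position (1..7) in the first ordering, then rewrite the second ordering as that position sequence:
positions: 1→1, 19→2, 2→3, 26→4, 22→5, 28→6, 15→7
second ordering as positions: [7, 2, 3, 5, 1, 6, 4]
Discordant pairs = inversions in this position sequence.
7: 2, 3, 5, 1, 6, 4 → 6
2: 1 → 1
3: 1 → 1
5: 1, 4 → 2
1: 0
6: 4 → 1
4: 0
Total: 6 + 1 + 1 + 2 + 0 + 1 + 0 = 11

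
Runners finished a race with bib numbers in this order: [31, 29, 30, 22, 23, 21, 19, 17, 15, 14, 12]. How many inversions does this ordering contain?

Sweep left to right; for each value list the smaller values that follow it:
31 → 29, 30, 22, 23, 21, 19, 17, 15, 14, 12 → 10
29 → 22, 23, 21, 19, 17, 15, 14, 12 → 8
30 → 22, 23, 21, 19, 17, 15, 14, 12 → 8
22 → 21, 19, 17, 15, 14, 12 → 6
23 → 21, 19, 17, 15, 14, 12 → 6
21 → 19, 17, 15, 14, 12 → 5
19 → 17, 15, 14, 12 → 4
17 → 15, 14, 12 → 3
15 → 14, 12 → 2
14 → 12 → 1
12 → none → 0
Sum: 10 + 8 + 8 + 6 + 6 + 5 + 4 + 3 + 2 + 1 + 0 = 53

53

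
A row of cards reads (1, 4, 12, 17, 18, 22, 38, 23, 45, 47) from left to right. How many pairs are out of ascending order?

There is 1 out-of-order pair.

For each element, count later entries that are smaller:
1 → none → 0
4 → none → 0
12 → none → 0
17 → none → 0
18 → none → 0
22 → none → 0
38 → 23 → 1
23 → none → 0
45 → none → 0
47 → none → 0
Sum: 0 + 0 + 0 + 0 + 0 + 0 + 1 + 0 + 0 + 0 = 1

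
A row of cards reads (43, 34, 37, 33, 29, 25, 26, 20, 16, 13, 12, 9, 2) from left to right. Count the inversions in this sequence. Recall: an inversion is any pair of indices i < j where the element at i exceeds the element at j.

Element-by-element contributions:
43: 12
34: 10
37: 10
33: 9
29: 8
25: 6
26: 6
20: 5
16: 4
13: 3
12: 2
9: 1
2: 0
Sum: 12 + 10 + 10 + 9 + 8 + 6 + 6 + 5 + 4 + 3 + 2 + 1 + 0 = 76

Inversions: 76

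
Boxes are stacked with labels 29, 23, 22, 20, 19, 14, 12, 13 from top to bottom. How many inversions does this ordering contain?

27

Count, for each position, how many later elements it exceeds:
29: 7
23: 6
22: 5
20: 4
19: 3
14: 2
12: 0
13: 0
Sum: 7 + 6 + 5 + 4 + 3 + 2 + 0 + 0 = 27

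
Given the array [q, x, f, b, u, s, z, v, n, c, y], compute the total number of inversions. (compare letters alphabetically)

25

For each element, count later entries that are smaller:
q → f, b, n, c → 4
x → f, b, u, s, v, n, c → 7
f → b, c → 2
b → none → 0
u → s, n, c → 3
s → n, c → 2
z → v, n, c, y → 4
v → n, c → 2
n → c → 1
c → none → 0
y → none → 0
Sum: 4 + 7 + 2 + 0 + 3 + 2 + 4 + 2 + 1 + 0 + 0 = 25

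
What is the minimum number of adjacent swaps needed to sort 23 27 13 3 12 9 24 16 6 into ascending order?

Each adjacent swap fixes exactly one inversion, so the minimum swap count equals the number of inversions.
Count inversions — for each element, later elements that are smaller:
23: 13, 3, 12, 9, 16, 6 → 6
27: 13, 3, 12, 9, 24, 16, 6 → 7
13: 3, 12, 9, 6 → 4
3: none → 0
12: 9, 6 → 2
9: 6 → 1
24: 16, 6 → 2
16: 6 → 1
6: none → 0
Total inversions: 6 + 7 + 4 + 0 + 2 + 1 + 2 + 1 + 0 = 23

23 swaps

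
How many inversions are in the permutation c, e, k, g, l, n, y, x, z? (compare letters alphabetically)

2 inversions

For each element, count later entries that are smaller:
c → none → 0
e → none → 0
k → g → 1
g → none → 0
l → none → 0
n → none → 0
y → x → 1
x → none → 0
z → none → 0
Sum: 0 + 0 + 1 + 0 + 0 + 0 + 1 + 0 + 0 = 2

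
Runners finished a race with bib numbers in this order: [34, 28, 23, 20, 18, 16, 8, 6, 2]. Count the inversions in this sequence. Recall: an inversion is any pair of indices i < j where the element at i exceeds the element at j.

For each element, count later entries that are smaller:
34 → 28, 23, 20, 18, 16, 8, 6, 2 → 8
28 → 23, 20, 18, 16, 8, 6, 2 → 7
23 → 20, 18, 16, 8, 6, 2 → 6
20 → 18, 16, 8, 6, 2 → 5
18 → 16, 8, 6, 2 → 4
16 → 8, 6, 2 → 3
8 → 6, 2 → 2
6 → 2 → 1
2 → none → 0
Sum: 8 + 7 + 6 + 5 + 4 + 3 + 2 + 1 + 0 = 36

36 inversions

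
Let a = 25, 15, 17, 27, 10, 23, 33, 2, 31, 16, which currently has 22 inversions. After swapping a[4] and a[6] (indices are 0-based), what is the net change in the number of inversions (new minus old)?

Positions 4 and 6 hold 10 and 33; after swapping, the array is [25, 15, 17, 27, 33, 23, 10, 2, 31, 16].
Element-by-element contributions:
25: 6
15: 2
17: 3
27: 4
33: 5
23: 3
10: 1
2: 0
31: 1
16: 0
Sum: 6 + 2 + 3 + 4 + 5 + 3 + 1 + 0 + 1 + 0 = 25
Change: 25 − 22 = +3

+3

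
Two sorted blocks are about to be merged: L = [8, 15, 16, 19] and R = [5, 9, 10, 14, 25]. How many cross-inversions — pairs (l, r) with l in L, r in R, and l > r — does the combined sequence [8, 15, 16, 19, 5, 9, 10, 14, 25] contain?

13 split inversions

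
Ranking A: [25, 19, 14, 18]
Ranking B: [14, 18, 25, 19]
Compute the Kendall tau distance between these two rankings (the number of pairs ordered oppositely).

4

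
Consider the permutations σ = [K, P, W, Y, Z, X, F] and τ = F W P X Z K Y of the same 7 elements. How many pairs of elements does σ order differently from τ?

There are 14 discordant pairs.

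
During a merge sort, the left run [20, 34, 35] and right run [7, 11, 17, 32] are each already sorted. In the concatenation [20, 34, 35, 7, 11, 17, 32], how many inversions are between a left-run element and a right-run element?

11

Count, for every r in R, how many entries of L exceed r:
r = 7: 20, 34, 35 → 3
r = 11: 20, 34, 35 → 3
r = 17: 20, 34, 35 → 3
r = 32: 34, 35 → 2
Cross-inversions: 3 + 3 + 3 + 2 = 11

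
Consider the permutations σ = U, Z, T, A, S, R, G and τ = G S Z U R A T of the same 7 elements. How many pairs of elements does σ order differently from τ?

Assign each item its position (1..7) in the first ordering, then rewrite the second ordering as that position sequence:
positions: U→1, Z→2, T→3, A→4, S→5, R→6, G→7
second ordering as positions: [7, 5, 2, 1, 6, 4, 3]
Discordant pairs = inversions in this position sequence.
7: 5, 2, 1, 6, 4, 3 → 6
5: 2, 1, 4, 3 → 4
2: 1 → 1
1: 0
6: 4, 3 → 2
4: 3 → 1
3: 0
Total: 6 + 4 + 1 + 0 + 2 + 1 + 0 = 14

14 discordant pairs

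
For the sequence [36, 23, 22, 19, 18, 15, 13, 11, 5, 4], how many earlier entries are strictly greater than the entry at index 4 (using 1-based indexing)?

The element at index 4 is 19.
Elements before it: 36, 23, 22
Those larger than 19: 36, 23, 22

3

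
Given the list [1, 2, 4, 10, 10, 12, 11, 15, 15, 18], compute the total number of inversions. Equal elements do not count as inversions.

1

For each element, count later entries that are smaller:
1: 0
2: 0
4: 0
10: 0
10: 0
12: 1
11: 0
15: 0
15: 0
18: 0
Sum: 0 + 0 + 0 + 0 + 0 + 1 + 0 + 0 + 0 + 0 = 1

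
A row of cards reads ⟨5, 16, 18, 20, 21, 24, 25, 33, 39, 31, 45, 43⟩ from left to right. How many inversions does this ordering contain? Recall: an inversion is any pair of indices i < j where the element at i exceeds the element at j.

3 inversions

Sweep left to right; for each value list the smaller values that follow it:
5 → none → 0
16 → none → 0
18 → none → 0
20 → none → 0
21 → none → 0
24 → none → 0
25 → none → 0
33 → 31 → 1
39 → 31 → 1
31 → none → 0
45 → 43 → 1
43 → none → 0
Sum: 0 + 0 + 0 + 0 + 0 + 0 + 0 + 1 + 1 + 0 + 1 + 0 = 3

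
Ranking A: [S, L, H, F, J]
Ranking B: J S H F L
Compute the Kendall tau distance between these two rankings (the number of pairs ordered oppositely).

6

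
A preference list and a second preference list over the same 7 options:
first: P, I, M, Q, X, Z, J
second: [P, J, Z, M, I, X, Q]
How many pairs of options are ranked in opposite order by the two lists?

11

Assign each item its position (1..7) in the first ordering, then rewrite the second ordering as that position sequence:
positions: P→1, I→2, M→3, Q→4, X→5, Z→6, J→7
second ordering as positions: [1, 7, 6, 3, 2, 5, 4]
Discordant pairs = inversions in this position sequence.
1: 0
7: 6, 3, 2, 5, 4 → 5
6: 3, 2, 5, 4 → 4
3: 2 → 1
2: 0
5: 4 → 1
4: 0
Total: 0 + 5 + 4 + 1 + 0 + 1 + 0 = 11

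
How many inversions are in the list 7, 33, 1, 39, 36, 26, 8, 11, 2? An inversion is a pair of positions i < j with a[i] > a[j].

Count, for each position, how many later elements it exceeds:
7 → 1, 2 → 2
33 → 1, 26, 8, 11, 2 → 5
1 → none → 0
39 → 36, 26, 8, 11, 2 → 5
36 → 26, 8, 11, 2 → 4
26 → 8, 11, 2 → 3
8 → 2 → 1
11 → 2 → 1
2 → none → 0
Sum: 2 + 5 + 0 + 5 + 4 + 3 + 1 + 1 + 0 = 21

21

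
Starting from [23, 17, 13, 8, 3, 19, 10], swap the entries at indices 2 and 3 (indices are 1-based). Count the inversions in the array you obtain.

Positions 2 and 3 hold 17 and 13; after swapping, the array is [23, 13, 17, 8, 3, 19, 10].
Sweep left to right; for each value list the smaller values that follow it:
23 → 13, 17, 8, 3, 19, 10 → 6
13 → 8, 3, 10 → 3
17 → 8, 3, 10 → 3
8 → 3 → 1
3 → none → 0
19 → 10 → 1
10 → none → 0
Sum: 6 + 3 + 3 + 1 + 0 + 1 + 0 = 14

Inversions: 14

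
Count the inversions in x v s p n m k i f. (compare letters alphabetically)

Element-by-element contributions:
x: 8
v: 7
s: 6
p: 5
n: 4
m: 3
k: 2
i: 1
f: 0
Sum: 8 + 7 + 6 + 5 + 4 + 3 + 2 + 1 + 0 = 36

36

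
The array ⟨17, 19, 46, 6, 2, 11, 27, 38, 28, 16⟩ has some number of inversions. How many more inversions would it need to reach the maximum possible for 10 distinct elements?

Maximum inversions for 10 distinct elements is C(10, 2) = 10·9/2 = 45.
Current inversions — for each element, count later smaller elements:
17: 4
19: 4
46: 7
6: 1
2: 0
11: 0
27: 1
38: 2
28: 1
16: 0
Current total: 4 + 4 + 7 + 1 + 0 + 0 + 1 + 2 + 1 + 0 = 20
Shortfall: 45 − 20 = 25

25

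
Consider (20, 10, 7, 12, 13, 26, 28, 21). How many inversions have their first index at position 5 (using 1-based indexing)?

0 such elements

The element at index 5 is 13.
Elements after it: 26, 28, 21
None of them are smaller than 13.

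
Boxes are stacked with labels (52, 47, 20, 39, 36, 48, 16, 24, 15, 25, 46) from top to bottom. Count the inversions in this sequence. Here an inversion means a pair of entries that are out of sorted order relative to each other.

36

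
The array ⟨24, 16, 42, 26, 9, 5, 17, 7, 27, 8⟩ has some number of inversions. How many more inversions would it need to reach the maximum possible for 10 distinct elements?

Maximum inversions for 10 distinct elements is C(10, 2) = 10·9/2 = 45.
Current inversions — for each element, count later smaller elements:
24: 6
16: 4
42: 7
26: 5
9: 3
5: 0
17: 2
7: 0
27: 1
8: 0
Current total: 6 + 4 + 7 + 5 + 3 + 0 + 2 + 0 + 1 + 0 = 28
Shortfall: 45 − 28 = 17

17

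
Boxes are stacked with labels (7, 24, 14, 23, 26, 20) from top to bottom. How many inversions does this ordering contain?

5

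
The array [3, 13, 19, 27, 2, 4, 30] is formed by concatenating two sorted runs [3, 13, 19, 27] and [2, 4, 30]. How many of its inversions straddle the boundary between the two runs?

7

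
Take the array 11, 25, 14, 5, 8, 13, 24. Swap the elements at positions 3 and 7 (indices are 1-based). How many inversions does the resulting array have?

11

Positions 3 and 7 hold 14 and 24; after swapping, the array is [11, 25, 24, 5, 8, 13, 14].
Count, for each position, how many later elements it exceeds:
11: 2
25: 5
24: 4
5: 0
8: 0
13: 0
14: 0
Sum: 2 + 5 + 4 + 0 + 0 + 0 + 0 = 11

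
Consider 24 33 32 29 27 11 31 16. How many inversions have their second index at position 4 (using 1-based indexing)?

The element at index 4 is 29.
Elements before it: 24, 33, 32
Those larger than 29: 33, 32

2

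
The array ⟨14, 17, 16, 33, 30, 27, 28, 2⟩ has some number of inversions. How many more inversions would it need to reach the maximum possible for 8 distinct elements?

15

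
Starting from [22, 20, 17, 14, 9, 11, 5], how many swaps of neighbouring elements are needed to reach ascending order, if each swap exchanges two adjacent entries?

The minimum number of adjacent swaps to sort an array equals its inversion count, since every such swap removes exactly one inversion.
Count inversions — for each element, later elements that are smaller:
22: 20, 17, 14, 9, 11, 5 → 6
20: 17, 14, 9, 11, 5 → 5
17: 14, 9, 11, 5 → 4
14: 9, 11, 5 → 3
9: 5 → 1
11: 5 → 1
5: none → 0
Total inversions: 6 + 5 + 4 + 3 + 1 + 1 + 0 = 20

20 swaps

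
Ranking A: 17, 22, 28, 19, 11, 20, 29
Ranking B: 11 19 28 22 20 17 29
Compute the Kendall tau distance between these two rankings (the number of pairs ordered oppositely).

11

Assign each item its position (1..7) in the first ordering, then rewrite the second ordering as that position sequence:
positions: 17→1, 22→2, 28→3, 19→4, 11→5, 20→6, 29→7
second ordering as positions: [5, 4, 3, 2, 6, 1, 7]
Discordant pairs = inversions in this position sequence.
5: 4, 3, 2, 1 → 4
4: 3, 2, 1 → 3
3: 2, 1 → 2
2: 1 → 1
6: 1 → 1
1: 0
7: 0
Total: 4 + 3 + 2 + 1 + 1 + 0 + 0 = 11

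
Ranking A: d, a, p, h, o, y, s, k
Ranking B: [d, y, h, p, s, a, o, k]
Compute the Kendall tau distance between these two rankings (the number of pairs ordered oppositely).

9

Assign each item its position (1..8) in the first ordering, then rewrite the second ordering as that position sequence:
positions: d→1, a→2, p→3, h→4, o→5, y→6, s→7, k→8
second ordering as positions: [1, 6, 4, 3, 7, 2, 5, 8]
Discordant pairs = inversions in this position sequence.
1: 0
6: 4, 3, 2, 5 → 4
4: 3, 2 → 2
3: 2 → 1
7: 2, 5 → 2
2: 0
5: 0
8: 0
Total: 0 + 4 + 2 + 1 + 2 + 0 + 0 + 0 = 9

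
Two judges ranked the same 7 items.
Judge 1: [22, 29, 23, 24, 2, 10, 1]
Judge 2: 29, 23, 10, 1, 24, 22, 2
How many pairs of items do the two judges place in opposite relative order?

9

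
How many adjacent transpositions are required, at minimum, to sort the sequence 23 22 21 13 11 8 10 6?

Each adjacent swap fixes exactly one inversion, so the minimum swap count equals the number of inversions.
Count inversions — for each element, later elements that are smaller:
23: 22, 21, 13, 11, 8, 10, 6 → 7
22: 21, 13, 11, 8, 10, 6 → 6
21: 13, 11, 8, 10, 6 → 5
13: 11, 8, 10, 6 → 4
11: 8, 10, 6 → 3
8: 6 → 1
10: 6 → 1
6: none → 0
Total inversions: 7 + 6 + 5 + 4 + 3 + 1 + 1 + 0 = 27

27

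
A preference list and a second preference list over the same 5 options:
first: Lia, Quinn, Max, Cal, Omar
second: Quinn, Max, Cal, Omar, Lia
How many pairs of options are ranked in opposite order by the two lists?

4

Assign each item its position (1..5) in the first ordering, then rewrite the second ordering as that position sequence:
positions: Lia→1, Quinn→2, Max→3, Cal→4, Omar→5
second ordering as positions: [2, 3, 4, 5, 1]
Discordant pairs = inversions in this position sequence.
2: 1 → 1
3: 1 → 1
4: 1 → 1
5: 1 → 1
1: 0
Total: 1 + 1 + 1 + 1 + 0 = 4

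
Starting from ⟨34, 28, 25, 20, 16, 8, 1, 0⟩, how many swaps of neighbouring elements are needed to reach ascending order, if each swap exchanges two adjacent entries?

Each adjacent swap fixes exactly one inversion, so the minimum swap count equals the number of inversions.
Count inversions — for each element, later elements that are smaller:
34: 28, 25, 20, 16, 8, 1, 0 → 7
28: 25, 20, 16, 8, 1, 0 → 6
25: 20, 16, 8, 1, 0 → 5
20: 16, 8, 1, 0 → 4
16: 8, 1, 0 → 3
8: 1, 0 → 2
1: 0 → 1
0: none → 0
Total inversions: 7 + 6 + 5 + 4 + 3 + 2 + 1 + 0 = 28

28 adjacent swaps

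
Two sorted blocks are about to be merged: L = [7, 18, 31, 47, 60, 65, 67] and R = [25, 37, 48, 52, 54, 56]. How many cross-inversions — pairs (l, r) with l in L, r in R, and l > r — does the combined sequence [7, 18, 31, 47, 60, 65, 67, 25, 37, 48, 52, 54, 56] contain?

Count, for every r in R, how many entries of L exceed r:
r = 25: 31, 47, 60, 65, 67 → 5
r = 37: 47, 60, 65, 67 → 4
r = 48: 60, 65, 67 → 3
r = 52: 60, 65, 67 → 3
r = 54: 60, 65, 67 → 3
r = 56: 60, 65, 67 → 3
Cross-inversions: 5 + 4 + 3 + 3 + 3 + 3 = 21

21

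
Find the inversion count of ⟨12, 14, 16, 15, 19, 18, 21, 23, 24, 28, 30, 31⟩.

Count, for each position, how many later elements it exceeds:
12 → none → 0
14 → none → 0
16 → 15 → 1
15 → none → 0
19 → 18 → 1
18 → none → 0
21 → none → 0
23 → none → 0
24 → none → 0
28 → none → 0
30 → none → 0
31 → none → 0
Sum: 0 + 0 + 1 + 0 + 1 + 0 + 0 + 0 + 0 + 0 + 0 + 0 = 2

2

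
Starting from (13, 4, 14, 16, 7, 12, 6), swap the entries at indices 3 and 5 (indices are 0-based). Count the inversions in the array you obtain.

11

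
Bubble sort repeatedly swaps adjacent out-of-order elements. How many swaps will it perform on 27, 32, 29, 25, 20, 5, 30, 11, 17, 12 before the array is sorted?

Each adjacent swap fixes exactly one inversion, so the minimum swap count equals the number of inversions.
Count inversions — for each element, later elements that are smaller:
27: 25, 20, 5, 11, 17, 12 → 6
32: 29, 25, 20, 5, 30, 11, 17, 12 → 8
29: 25, 20, 5, 11, 17, 12 → 6
25: 20, 5, 11, 17, 12 → 5
20: 5, 11, 17, 12 → 4
5: none → 0
30: 11, 17, 12 → 3
11: none → 0
17: 12 → 1
12: none → 0
Total inversions: 6 + 8 + 6 + 5 + 4 + 0 + 3 + 0 + 1 + 0 = 33

33 adjacent swaps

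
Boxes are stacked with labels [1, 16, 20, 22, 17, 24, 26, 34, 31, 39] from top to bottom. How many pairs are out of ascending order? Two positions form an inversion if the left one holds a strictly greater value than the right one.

3 inversions

Element-by-element contributions:
1: 0
16: 0
20: 1
22: 1
17: 0
24: 0
26: 0
34: 1
31: 0
39: 0
Sum: 0 + 0 + 1 + 1 + 0 + 0 + 0 + 1 + 0 + 0 = 3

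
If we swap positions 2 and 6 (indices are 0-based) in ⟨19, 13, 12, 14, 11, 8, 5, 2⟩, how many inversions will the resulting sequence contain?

21 inversions

Positions 2 and 6 hold 12 and 5; after swapping, the array is [19, 13, 5, 14, 11, 8, 12, 2].
For each element, count later entries that are smaller:
19 → 13, 5, 14, 11, 8, 12, 2 → 7
13 → 5, 11, 8, 12, 2 → 5
5 → 2 → 1
14 → 11, 8, 12, 2 → 4
11 → 8, 2 → 2
8 → 2 → 1
12 → 2 → 1
2 → none → 0
Sum: 7 + 5 + 1 + 4 + 2 + 1 + 1 + 0 = 21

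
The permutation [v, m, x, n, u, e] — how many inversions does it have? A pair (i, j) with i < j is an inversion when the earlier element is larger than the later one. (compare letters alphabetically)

Count, for each position, how many later elements it exceeds:
v → m, n, u, e → 4
m → e → 1
x → n, u, e → 3
n → e → 1
u → e → 1
e → none → 0
Sum: 4 + 1 + 3 + 1 + 1 + 0 = 10

10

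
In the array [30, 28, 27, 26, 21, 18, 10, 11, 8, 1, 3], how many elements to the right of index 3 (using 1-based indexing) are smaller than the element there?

The element at index 3 is 27.
Elements after it: 26, 21, 18, 10, 11, 8, 1, 3
Those smaller than 27: 26, 21, 18, 10, 11, 8, 1, 3

8 such elements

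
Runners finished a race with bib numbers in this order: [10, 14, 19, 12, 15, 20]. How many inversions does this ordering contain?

Count, for each position, how many later elements it exceeds:
10: 0
14: 1
19: 2
12: 0
15: 0
20: 0
Sum: 0 + 1 + 2 + 0 + 0 + 0 = 3

3 inversions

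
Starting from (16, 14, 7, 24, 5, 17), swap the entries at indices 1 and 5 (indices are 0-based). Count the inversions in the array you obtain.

Positions 1 and 5 hold 14 and 17; after swapping, the array is [16, 17, 7, 24, 5, 14].
Sweep left to right; for each value list the smaller values that follow it:
16 → 7, 5, 14 → 3
17 → 7, 5, 14 → 3
7 → 5 → 1
24 → 5, 14 → 2
5 → none → 0
14 → none → 0
Sum: 3 + 3 + 1 + 2 + 0 + 0 = 9

9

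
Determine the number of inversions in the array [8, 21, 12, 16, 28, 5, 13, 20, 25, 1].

Count, for each position, how many later elements it exceeds:
8: 2
21: 6
12: 2
16: 3
28: 5
5: 1
13: 1
20: 1
25: 1
1: 0
Sum: 2 + 6 + 2 + 3 + 5 + 1 + 1 + 1 + 1 + 0 = 22

Inversions: 22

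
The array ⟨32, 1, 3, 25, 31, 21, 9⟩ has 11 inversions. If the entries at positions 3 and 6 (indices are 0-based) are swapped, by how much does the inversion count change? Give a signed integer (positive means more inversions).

Positions 3 and 6 hold 25 and 9; after swapping, the array is [32, 1, 3, 9, 31, 21, 25].
Element-by-element contributions:
32 → 1, 3, 9, 31, 21, 25 → 6
1 → none → 0
3 → none → 0
9 → none → 0
31 → 21, 25 → 2
21 → none → 0
25 → none → 0
Sum: 6 + 0 + 0 + 0 + 2 + 0 + 0 = 8
Change: 8 − 11 = -3

-3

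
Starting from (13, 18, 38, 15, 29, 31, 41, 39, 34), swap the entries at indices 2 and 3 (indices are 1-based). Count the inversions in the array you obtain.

9 inversions

Positions 2 and 3 hold 18 and 38; after swapping, the array is [13, 38, 18, 15, 29, 31, 41, 39, 34].
Count, for each position, how many later elements it exceeds:
13 → none → 0
38 → 18, 15, 29, 31, 34 → 5
18 → 15 → 1
15 → none → 0
29 → none → 0
31 → none → 0
41 → 39, 34 → 2
39 → 34 → 1
34 → none → 0
Sum: 0 + 5 + 1 + 0 + 0 + 0 + 2 + 1 + 0 = 9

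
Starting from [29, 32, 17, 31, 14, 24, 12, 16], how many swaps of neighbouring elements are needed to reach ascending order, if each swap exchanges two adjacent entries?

21

Each adjacent swap fixes exactly one inversion, so the minimum swap count equals the number of inversions.
Count inversions — for each element, later elements that are smaller:
29: 17, 14, 24, 12, 16 → 5
32: 17, 31, 14, 24, 12, 16 → 6
17: 14, 12, 16 → 3
31: 14, 24, 12, 16 → 4
14: 12 → 1
24: 12, 16 → 2
12: none → 0
16: none → 0
Total inversions: 5 + 6 + 3 + 4 + 1 + 2 + 0 + 0 = 21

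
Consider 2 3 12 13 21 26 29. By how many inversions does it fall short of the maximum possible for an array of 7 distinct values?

Maximum inversions for 7 distinct elements is C(7, 2) = 7·6/2 = 21.
Current inversions — for each element, count later smaller elements:
2: 0
3: 0
12: 0
13: 0
21: 0
26: 0
29: 0
Current total: 0 + 0 + 0 + 0 + 0 + 0 + 0 = 0
Shortfall: 21 − 0 = 21

21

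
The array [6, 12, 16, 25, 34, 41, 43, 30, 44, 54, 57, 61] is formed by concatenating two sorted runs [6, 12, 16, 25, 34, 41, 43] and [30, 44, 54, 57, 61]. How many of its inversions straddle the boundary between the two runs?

Count, for every r in R, how many entries of L exceed r:
r = 30: 34, 41, 43 → 3
r = 44: none → 0
r = 54: none → 0
r = 57: none → 0
r = 61: none → 0
Cross-inversions: 3 + 0 + 0 + 0 + 0 = 3

There are 3 split inversions.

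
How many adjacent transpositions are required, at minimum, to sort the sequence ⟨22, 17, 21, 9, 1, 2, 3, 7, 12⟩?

24 swaps

The minimum number of adjacent swaps to sort an array equals its inversion count, since every such swap removes exactly one inversion.
Count inversions — for each element, later elements that are smaller:
22: 17, 21, 9, 1, 2, 3, 7, 12 → 8
17: 9, 1, 2, 3, 7, 12 → 6
21: 9, 1, 2, 3, 7, 12 → 6
9: 1, 2, 3, 7 → 4
1: none → 0
2: none → 0
3: none → 0
7: none → 0
12: none → 0
Total inversions: 8 + 6 + 6 + 4 + 0 + 0 + 0 + 0 + 0 = 24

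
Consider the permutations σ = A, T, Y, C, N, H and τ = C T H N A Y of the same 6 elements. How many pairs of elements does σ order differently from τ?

Discordant pairs: 9

Assign each item its position (1..6) in the first ordering, then rewrite the second ordering as that position sequence:
positions: A→1, T→2, Y→3, C→4, N→5, H→6
second ordering as positions: [4, 2, 6, 5, 1, 3]
Discordant pairs = inversions in this position sequence.
4: 2, 1, 3 → 3
2: 1 → 1
6: 5, 1, 3 → 3
5: 1, 3 → 2
1: 0
3: 0
Total: 3 + 1 + 3 + 2 + 0 + 0 = 9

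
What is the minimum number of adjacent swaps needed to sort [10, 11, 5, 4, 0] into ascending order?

9 adjacent swaps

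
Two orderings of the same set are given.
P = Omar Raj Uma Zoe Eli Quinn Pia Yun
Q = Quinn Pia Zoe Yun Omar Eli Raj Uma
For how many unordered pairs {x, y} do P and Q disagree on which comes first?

19

Assign each item its position (1..8) in the first ordering, then rewrite the second ordering as that position sequence:
positions: Omar→1, Raj→2, Uma→3, Zoe→4, Eli→5, Quinn→6, Pia→7, Yun→8
second ordering as positions: [6, 7, 4, 8, 1, 5, 2, 3]
Discordant pairs = inversions in this position sequence.
6: 4, 1, 5, 2, 3 → 5
7: 4, 1, 5, 2, 3 → 5
4: 1, 2, 3 → 3
8: 1, 5, 2, 3 → 4
1: 0
5: 2, 3 → 2
2: 0
3: 0
Total: 5 + 5 + 3 + 4 + 0 + 2 + 0 + 0 = 19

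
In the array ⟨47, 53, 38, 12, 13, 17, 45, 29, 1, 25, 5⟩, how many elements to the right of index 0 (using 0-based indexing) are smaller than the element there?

The element at index 0 is 47.
Elements after it: 53, 38, 12, 13, 17, 45, 29, 1, 25, 5
Those smaller than 47: 38, 12, 13, 17, 45, 29, 1, 25, 5

9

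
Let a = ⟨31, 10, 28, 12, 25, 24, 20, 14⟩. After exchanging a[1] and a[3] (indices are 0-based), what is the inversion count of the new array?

19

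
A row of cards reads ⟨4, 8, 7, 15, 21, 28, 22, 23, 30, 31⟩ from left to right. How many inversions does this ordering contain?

There are 3 out-of-order pairs.

For each element, count later entries that are smaller:
4 → none → 0
8 → 7 → 1
7 → none → 0
15 → none → 0
21 → none → 0
28 → 22, 23 → 2
22 → none → 0
23 → none → 0
30 → none → 0
31 → none → 0
Sum: 0 + 1 + 0 + 0 + 0 + 2 + 0 + 0 + 0 + 0 = 3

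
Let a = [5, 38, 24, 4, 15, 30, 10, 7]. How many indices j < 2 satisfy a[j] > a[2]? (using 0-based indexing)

1

The element at index 2 is 24.
Elements before it: 5, 38
Those larger than 24: 38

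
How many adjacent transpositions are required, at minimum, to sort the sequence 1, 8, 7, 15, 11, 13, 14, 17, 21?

Each adjacent swap fixes exactly one inversion, so the minimum swap count equals the number of inversions.
Count inversions — for each element, later elements that are smaller:
1: none → 0
8: 7 → 1
7: none → 0
15: 11, 13, 14 → 3
11: none → 0
13: none → 0
14: none → 0
17: none → 0
21: none → 0
Total inversions: 0 + 1 + 0 + 3 + 0 + 0 + 0 + 0 + 0 = 4

4 adjacent swaps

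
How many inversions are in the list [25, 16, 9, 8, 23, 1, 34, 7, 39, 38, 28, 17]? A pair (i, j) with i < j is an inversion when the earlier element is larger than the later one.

28 inversions

Element-by-element contributions:
25: 7
16: 4
9: 3
8: 2
23: 3
1: 0
34: 3
7: 0
39: 3
38: 2
28: 1
17: 0
Sum: 7 + 4 + 3 + 2 + 3 + 0 + 3 + 0 + 3 + 2 + 1 + 0 = 28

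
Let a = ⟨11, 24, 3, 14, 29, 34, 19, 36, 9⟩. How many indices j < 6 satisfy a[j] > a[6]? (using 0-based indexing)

3

The element at index 6 is 19.
Elements before it: 11, 24, 3, 14, 29, 34
Those larger than 19: 24, 29, 34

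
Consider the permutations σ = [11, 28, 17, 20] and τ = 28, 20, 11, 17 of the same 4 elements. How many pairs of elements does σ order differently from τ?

Assign each item its position (1..4) in the first ordering, then rewrite the second ordering as that position sequence:
positions: 11→1, 28→2, 17→3, 20→4
second ordering as positions: [2, 4, 1, 3]
Discordant pairs = inversions in this position sequence.
2: 1 → 1
4: 1, 3 → 2
1: 0
3: 0
Total: 1 + 2 + 0 + 0 = 3

3 discordant pairs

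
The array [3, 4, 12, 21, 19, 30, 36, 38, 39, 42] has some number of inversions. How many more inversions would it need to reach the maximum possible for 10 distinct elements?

Maximum inversions for 10 distinct elements is C(10, 2) = 10·9/2 = 45.
Current inversions — for each element, count later smaller elements:
3: 0
4: 0
12: 0
21: 1
19: 0
30: 0
36: 0
38: 0
39: 0
42: 0
Current total: 0 + 0 + 0 + 1 + 0 + 0 + 0 + 0 + 0 + 0 = 1
Shortfall: 45 − 1 = 44

44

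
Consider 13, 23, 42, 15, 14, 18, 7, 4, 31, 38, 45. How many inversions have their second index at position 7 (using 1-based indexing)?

6

The element at index 7 is 7.
Elements before it: 13, 23, 42, 15, 14, 18
Those larger than 7: 13, 23, 42, 15, 14, 18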